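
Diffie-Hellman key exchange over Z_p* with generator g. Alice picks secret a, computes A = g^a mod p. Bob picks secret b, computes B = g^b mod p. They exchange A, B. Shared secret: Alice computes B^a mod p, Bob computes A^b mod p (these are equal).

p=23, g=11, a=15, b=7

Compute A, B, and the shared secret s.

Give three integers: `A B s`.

Answer: 10 7 14

Derivation:
A = 11^15 mod 23  (bits of 15 = 1111)
  bit 0 = 1: r = r^2 * 11 mod 23 = 1^2 * 11 = 1*11 = 11
  bit 1 = 1: r = r^2 * 11 mod 23 = 11^2 * 11 = 6*11 = 20
  bit 2 = 1: r = r^2 * 11 mod 23 = 20^2 * 11 = 9*11 = 7
  bit 3 = 1: r = r^2 * 11 mod 23 = 7^2 * 11 = 3*11 = 10
  -> A = 10
B = 11^7 mod 23  (bits of 7 = 111)
  bit 0 = 1: r = r^2 * 11 mod 23 = 1^2 * 11 = 1*11 = 11
  bit 1 = 1: r = r^2 * 11 mod 23 = 11^2 * 11 = 6*11 = 20
  bit 2 = 1: r = r^2 * 11 mod 23 = 20^2 * 11 = 9*11 = 7
  -> B = 7
s = B^a = 7^15 mod 23  (bits of 15 = 1111)
  bit 0 = 1: r = r^2 * 7 mod 23 = 1^2 * 7 = 1*7 = 7
  bit 1 = 1: r = r^2 * 7 mod 23 = 7^2 * 7 = 3*7 = 21
  bit 2 = 1: r = r^2 * 7 mod 23 = 21^2 * 7 = 4*7 = 5
  bit 3 = 1: r = r^2 * 7 mod 23 = 5^2 * 7 = 2*7 = 14
  -> s = B^a = 14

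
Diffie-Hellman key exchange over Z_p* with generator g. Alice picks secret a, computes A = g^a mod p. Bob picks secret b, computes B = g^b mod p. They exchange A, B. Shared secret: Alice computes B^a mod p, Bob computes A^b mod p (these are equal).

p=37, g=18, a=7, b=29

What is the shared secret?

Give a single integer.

Answer: 22

Derivation:
A = 18^7 mod 37  (bits of 7 = 111)
  bit 0 = 1: r = r^2 * 18 mod 37 = 1^2 * 18 = 1*18 = 18
  bit 1 = 1: r = r^2 * 18 mod 37 = 18^2 * 18 = 28*18 = 23
  bit 2 = 1: r = r^2 * 18 mod 37 = 23^2 * 18 = 11*18 = 13
  -> A = 13
B = 18^29 mod 37  (bits of 29 = 11101)
  bit 0 = 1: r = r^2 * 18 mod 37 = 1^2 * 18 = 1*18 = 18
  bit 1 = 1: r = r^2 * 18 mod 37 = 18^2 * 18 = 28*18 = 23
  bit 2 = 1: r = r^2 * 18 mod 37 = 23^2 * 18 = 11*18 = 13
  bit 3 = 0: r = r^2 mod 37 = 13^2 = 21
  bit 4 = 1: r = r^2 * 18 mod 37 = 21^2 * 18 = 34*18 = 20
  -> B = 20
s = B^a = 20^7 mod 37  (bits of 7 = 111)
  bit 0 = 1: r = r^2 * 20 mod 37 = 1^2 * 20 = 1*20 = 20
  bit 1 = 1: r = r^2 * 20 mod 37 = 20^2 * 20 = 30*20 = 8
  bit 2 = 1: r = r^2 * 20 mod 37 = 8^2 * 20 = 27*20 = 22
  -> s = B^a = 22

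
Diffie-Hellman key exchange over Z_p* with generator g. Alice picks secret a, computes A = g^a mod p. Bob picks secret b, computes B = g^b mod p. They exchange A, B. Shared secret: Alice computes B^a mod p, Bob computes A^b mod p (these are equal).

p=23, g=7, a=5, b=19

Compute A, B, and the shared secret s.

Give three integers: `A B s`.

A = 7^5 mod 23  (bits of 5 = 101)
  bit 0 = 1: r = r^2 * 7 mod 23 = 1^2 * 7 = 1*7 = 7
  bit 1 = 0: r = r^2 mod 23 = 7^2 = 3
  bit 2 = 1: r = r^2 * 7 mod 23 = 3^2 * 7 = 9*7 = 17
  -> A = 17
B = 7^19 mod 23  (bits of 19 = 10011)
  bit 0 = 1: r = r^2 * 7 mod 23 = 1^2 * 7 = 1*7 = 7
  bit 1 = 0: r = r^2 mod 23 = 7^2 = 3
  bit 2 = 0: r = r^2 mod 23 = 3^2 = 9
  bit 3 = 1: r = r^2 * 7 mod 23 = 9^2 * 7 = 12*7 = 15
  bit 4 = 1: r = r^2 * 7 mod 23 = 15^2 * 7 = 18*7 = 11
  -> B = 11
s = B^a = 11^5 mod 23  (bits of 5 = 101)
  bit 0 = 1: r = r^2 * 11 mod 23 = 1^2 * 11 = 1*11 = 11
  bit 1 = 0: r = r^2 mod 23 = 11^2 = 6
  bit 2 = 1: r = r^2 * 11 mod 23 = 6^2 * 11 = 13*11 = 5
  -> s = B^a = 5

Answer: 17 11 5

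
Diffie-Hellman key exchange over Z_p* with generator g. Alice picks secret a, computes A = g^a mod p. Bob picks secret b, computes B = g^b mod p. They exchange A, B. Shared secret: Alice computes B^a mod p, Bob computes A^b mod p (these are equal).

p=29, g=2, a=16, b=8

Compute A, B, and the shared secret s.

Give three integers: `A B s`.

A = 2^16 mod 29  (bits of 16 = 10000)
  bit 0 = 1: r = r^2 * 2 mod 29 = 1^2 * 2 = 1*2 = 2
  bit 1 = 0: r = r^2 mod 29 = 2^2 = 4
  bit 2 = 0: r = r^2 mod 29 = 4^2 = 16
  bit 3 = 0: r = r^2 mod 29 = 16^2 = 24
  bit 4 = 0: r = r^2 mod 29 = 24^2 = 25
  -> A = 25
B = 2^8 mod 29  (bits of 8 = 1000)
  bit 0 = 1: r = r^2 * 2 mod 29 = 1^2 * 2 = 1*2 = 2
  bit 1 = 0: r = r^2 mod 29 = 2^2 = 4
  bit 2 = 0: r = r^2 mod 29 = 4^2 = 16
  bit 3 = 0: r = r^2 mod 29 = 16^2 = 24
  -> B = 24
s = B^a = 24^16 mod 29  (bits of 16 = 10000)
  bit 0 = 1: r = r^2 * 24 mod 29 = 1^2 * 24 = 1*24 = 24
  bit 1 = 0: r = r^2 mod 29 = 24^2 = 25
  bit 2 = 0: r = r^2 mod 29 = 25^2 = 16
  bit 3 = 0: r = r^2 mod 29 = 16^2 = 24
  bit 4 = 0: r = r^2 mod 29 = 24^2 = 25
  -> s = B^a = 25

Answer: 25 24 25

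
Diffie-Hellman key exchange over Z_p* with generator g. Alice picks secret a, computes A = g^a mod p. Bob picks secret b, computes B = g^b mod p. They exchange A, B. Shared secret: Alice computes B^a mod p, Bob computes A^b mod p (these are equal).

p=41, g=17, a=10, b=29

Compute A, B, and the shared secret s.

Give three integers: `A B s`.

Answer: 32 15 32

Derivation:
A = 17^10 mod 41  (bits of 10 = 1010)
  bit 0 = 1: r = r^2 * 17 mod 41 = 1^2 * 17 = 1*17 = 17
  bit 1 = 0: r = r^2 mod 41 = 17^2 = 2
  bit 2 = 1: r = r^2 * 17 mod 41 = 2^2 * 17 = 4*17 = 27
  bit 3 = 0: r = r^2 mod 41 = 27^2 = 32
  -> A = 32
B = 17^29 mod 41  (bits of 29 = 11101)
  bit 0 = 1: r = r^2 * 17 mod 41 = 1^2 * 17 = 1*17 = 17
  bit 1 = 1: r = r^2 * 17 mod 41 = 17^2 * 17 = 2*17 = 34
  bit 2 = 1: r = r^2 * 17 mod 41 = 34^2 * 17 = 8*17 = 13
  bit 3 = 0: r = r^2 mod 41 = 13^2 = 5
  bit 4 = 1: r = r^2 * 17 mod 41 = 5^2 * 17 = 25*17 = 15
  -> B = 15
s = B^a = 15^10 mod 41  (bits of 10 = 1010)
  bit 0 = 1: r = r^2 * 15 mod 41 = 1^2 * 15 = 1*15 = 15
  bit 1 = 0: r = r^2 mod 41 = 15^2 = 20
  bit 2 = 1: r = r^2 * 15 mod 41 = 20^2 * 15 = 31*15 = 14
  bit 3 = 0: r = r^2 mod 41 = 14^2 = 32
  -> s = B^a = 32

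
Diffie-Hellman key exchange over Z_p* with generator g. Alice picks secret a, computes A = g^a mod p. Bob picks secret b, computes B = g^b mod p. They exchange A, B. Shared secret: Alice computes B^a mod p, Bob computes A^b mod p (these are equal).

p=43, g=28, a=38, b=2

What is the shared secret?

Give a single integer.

A = 28^38 mod 43  (bits of 38 = 100110)
  bit 0 = 1: r = r^2 * 28 mod 43 = 1^2 * 28 = 1*28 = 28
  bit 1 = 0: r = r^2 mod 43 = 28^2 = 10
  bit 2 = 0: r = r^2 mod 43 = 10^2 = 14
  bit 3 = 1: r = r^2 * 28 mod 43 = 14^2 * 28 = 24*28 = 27
  bit 4 = 1: r = r^2 * 28 mod 43 = 27^2 * 28 = 41*28 = 30
  bit 5 = 0: r = r^2 mod 43 = 30^2 = 40
  -> A = 40
B = 28^2 mod 43  (bits of 2 = 10)
  bit 0 = 1: r = r^2 * 28 mod 43 = 1^2 * 28 = 1*28 = 28
  bit 1 = 0: r = r^2 mod 43 = 28^2 = 10
  -> B = 10
s = B^a = 10^38 mod 43  (bits of 38 = 100110)
  bit 0 = 1: r = r^2 * 10 mod 43 = 1^2 * 10 = 1*10 = 10
  bit 1 = 0: r = r^2 mod 43 = 10^2 = 14
  bit 2 = 0: r = r^2 mod 43 = 14^2 = 24
  bit 3 = 1: r = r^2 * 10 mod 43 = 24^2 * 10 = 17*10 = 41
  bit 4 = 1: r = r^2 * 10 mod 43 = 41^2 * 10 = 4*10 = 40
  bit 5 = 0: r = r^2 mod 43 = 40^2 = 9
  -> s = B^a = 9

Answer: 9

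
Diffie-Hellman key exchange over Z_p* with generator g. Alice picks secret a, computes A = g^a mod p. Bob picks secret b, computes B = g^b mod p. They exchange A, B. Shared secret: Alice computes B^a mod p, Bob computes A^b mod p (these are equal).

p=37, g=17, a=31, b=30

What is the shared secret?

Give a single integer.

Answer: 11

Derivation:
A = 17^31 mod 37  (bits of 31 = 11111)
  bit 0 = 1: r = r^2 * 17 mod 37 = 1^2 * 17 = 1*17 = 17
  bit 1 = 1: r = r^2 * 17 mod 37 = 17^2 * 17 = 30*17 = 29
  bit 2 = 1: r = r^2 * 17 mod 37 = 29^2 * 17 = 27*17 = 15
  bit 3 = 1: r = r^2 * 17 mod 37 = 15^2 * 17 = 3*17 = 14
  bit 4 = 1: r = r^2 * 17 mod 37 = 14^2 * 17 = 11*17 = 2
  -> A = 2
B = 17^30 mod 37  (bits of 30 = 11110)
  bit 0 = 1: r = r^2 * 17 mod 37 = 1^2 * 17 = 1*17 = 17
  bit 1 = 1: r = r^2 * 17 mod 37 = 17^2 * 17 = 30*17 = 29
  bit 2 = 1: r = r^2 * 17 mod 37 = 29^2 * 17 = 27*17 = 15
  bit 3 = 1: r = r^2 * 17 mod 37 = 15^2 * 17 = 3*17 = 14
  bit 4 = 0: r = r^2 mod 37 = 14^2 = 11
  -> B = 11
s = B^a = 11^31 mod 37  (bits of 31 = 11111)
  bit 0 = 1: r = r^2 * 11 mod 37 = 1^2 * 11 = 1*11 = 11
  bit 1 = 1: r = r^2 * 11 mod 37 = 11^2 * 11 = 10*11 = 36
  bit 2 = 1: r = r^2 * 11 mod 37 = 36^2 * 11 = 1*11 = 11
  bit 3 = 1: r = r^2 * 11 mod 37 = 11^2 * 11 = 10*11 = 36
  bit 4 = 1: r = r^2 * 11 mod 37 = 36^2 * 11 = 1*11 = 11
  -> s = B^a = 11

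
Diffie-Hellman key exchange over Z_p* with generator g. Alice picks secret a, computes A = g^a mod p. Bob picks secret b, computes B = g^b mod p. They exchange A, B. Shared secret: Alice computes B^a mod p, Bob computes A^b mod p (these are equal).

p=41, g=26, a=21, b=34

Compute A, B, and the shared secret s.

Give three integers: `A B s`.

A = 26^21 mod 41  (bits of 21 = 10101)
  bit 0 = 1: r = r^2 * 26 mod 41 = 1^2 * 26 = 1*26 = 26
  bit 1 = 0: r = r^2 mod 41 = 26^2 = 20
  bit 2 = 1: r = r^2 * 26 mod 41 = 20^2 * 26 = 31*26 = 27
  bit 3 = 0: r = r^2 mod 41 = 27^2 = 32
  bit 4 = 1: r = r^2 * 26 mod 41 = 32^2 * 26 = 40*26 = 15
  -> A = 15
B = 26^34 mod 41  (bits of 34 = 100010)
  bit 0 = 1: r = r^2 * 26 mod 41 = 1^2 * 26 = 1*26 = 26
  bit 1 = 0: r = r^2 mod 41 = 26^2 = 20
  bit 2 = 0: r = r^2 mod 41 = 20^2 = 31
  bit 3 = 0: r = r^2 mod 41 = 31^2 = 18
  bit 4 = 1: r = r^2 * 26 mod 41 = 18^2 * 26 = 37*26 = 19
  bit 5 = 0: r = r^2 mod 41 = 19^2 = 33
  -> B = 33
s = B^a = 33^21 mod 41  (bits of 21 = 10101)
  bit 0 = 1: r = r^2 * 33 mod 41 = 1^2 * 33 = 1*33 = 33
  bit 1 = 0: r = r^2 mod 41 = 33^2 = 23
  bit 2 = 1: r = r^2 * 33 mod 41 = 23^2 * 33 = 37*33 = 32
  bit 3 = 0: r = r^2 mod 41 = 32^2 = 40
  bit 4 = 1: r = r^2 * 33 mod 41 = 40^2 * 33 = 1*33 = 33
  -> s = B^a = 33

Answer: 15 33 33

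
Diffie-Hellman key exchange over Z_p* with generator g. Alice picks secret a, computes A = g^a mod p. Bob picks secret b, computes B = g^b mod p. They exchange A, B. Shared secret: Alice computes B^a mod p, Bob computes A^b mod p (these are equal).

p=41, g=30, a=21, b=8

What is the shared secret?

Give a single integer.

Answer: 16

Derivation:
A = 30^21 mod 41  (bits of 21 = 10101)
  bit 0 = 1: r = r^2 * 30 mod 41 = 1^2 * 30 = 1*30 = 30
  bit 1 = 0: r = r^2 mod 41 = 30^2 = 39
  bit 2 = 1: r = r^2 * 30 mod 41 = 39^2 * 30 = 4*30 = 38
  bit 3 = 0: r = r^2 mod 41 = 38^2 = 9
  bit 4 = 1: r = r^2 * 30 mod 41 = 9^2 * 30 = 40*30 = 11
  -> A = 11
B = 30^8 mod 41  (bits of 8 = 1000)
  bit 0 = 1: r = r^2 * 30 mod 41 = 1^2 * 30 = 1*30 = 30
  bit 1 = 0: r = r^2 mod 41 = 30^2 = 39
  bit 2 = 0: r = r^2 mod 41 = 39^2 = 4
  bit 3 = 0: r = r^2 mod 41 = 4^2 = 16
  -> B = 16
s = B^a = 16^21 mod 41  (bits of 21 = 10101)
  bit 0 = 1: r = r^2 * 16 mod 41 = 1^2 * 16 = 1*16 = 16
  bit 1 = 0: r = r^2 mod 41 = 16^2 = 10
  bit 2 = 1: r = r^2 * 16 mod 41 = 10^2 * 16 = 18*16 = 1
  bit 3 = 0: r = r^2 mod 41 = 1^2 = 1
  bit 4 = 1: r = r^2 * 16 mod 41 = 1^2 * 16 = 1*16 = 16
  -> s = B^a = 16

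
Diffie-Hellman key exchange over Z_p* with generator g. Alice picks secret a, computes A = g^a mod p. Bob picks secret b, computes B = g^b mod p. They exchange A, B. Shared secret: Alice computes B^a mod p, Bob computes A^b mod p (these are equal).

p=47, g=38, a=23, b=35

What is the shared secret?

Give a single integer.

Answer: 46

Derivation:
A = 38^23 mod 47  (bits of 23 = 10111)
  bit 0 = 1: r = r^2 * 38 mod 47 = 1^2 * 38 = 1*38 = 38
  bit 1 = 0: r = r^2 mod 47 = 38^2 = 34
  bit 2 = 1: r = r^2 * 38 mod 47 = 34^2 * 38 = 28*38 = 30
  bit 3 = 1: r = r^2 * 38 mod 47 = 30^2 * 38 = 7*38 = 31
  bit 4 = 1: r = r^2 * 38 mod 47 = 31^2 * 38 = 21*38 = 46
  -> A = 46
B = 38^35 mod 47  (bits of 35 = 100011)
  bit 0 = 1: r = r^2 * 38 mod 47 = 1^2 * 38 = 1*38 = 38
  bit 1 = 0: r = r^2 mod 47 = 38^2 = 34
  bit 2 = 0: r = r^2 mod 47 = 34^2 = 28
  bit 3 = 0: r = r^2 mod 47 = 28^2 = 32
  bit 4 = 1: r = r^2 * 38 mod 47 = 32^2 * 38 = 37*38 = 43
  bit 5 = 1: r = r^2 * 38 mod 47 = 43^2 * 38 = 16*38 = 44
  -> B = 44
s = B^a = 44^23 mod 47  (bits of 23 = 10111)
  bit 0 = 1: r = r^2 * 44 mod 47 = 1^2 * 44 = 1*44 = 44
  bit 1 = 0: r = r^2 mod 47 = 44^2 = 9
  bit 2 = 1: r = r^2 * 44 mod 47 = 9^2 * 44 = 34*44 = 39
  bit 3 = 1: r = r^2 * 44 mod 47 = 39^2 * 44 = 17*44 = 43
  bit 4 = 1: r = r^2 * 44 mod 47 = 43^2 * 44 = 16*44 = 46
  -> s = B^a = 46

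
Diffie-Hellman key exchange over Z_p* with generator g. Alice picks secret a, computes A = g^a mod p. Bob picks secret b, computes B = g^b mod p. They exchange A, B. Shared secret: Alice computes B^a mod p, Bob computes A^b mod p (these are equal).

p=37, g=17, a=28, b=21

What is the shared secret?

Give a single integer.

A = 17^28 mod 37  (bits of 28 = 11100)
  bit 0 = 1: r = r^2 * 17 mod 37 = 1^2 * 17 = 1*17 = 17
  bit 1 = 1: r = r^2 * 17 mod 37 = 17^2 * 17 = 30*17 = 29
  bit 2 = 1: r = r^2 * 17 mod 37 = 29^2 * 17 = 27*17 = 15
  bit 3 = 0: r = r^2 mod 37 = 15^2 = 3
  bit 4 = 0: r = r^2 mod 37 = 3^2 = 9
  -> A = 9
B = 17^21 mod 37  (bits of 21 = 10101)
  bit 0 = 1: r = r^2 * 17 mod 37 = 1^2 * 17 = 1*17 = 17
  bit 1 = 0: r = r^2 mod 37 = 17^2 = 30
  bit 2 = 1: r = r^2 * 17 mod 37 = 30^2 * 17 = 12*17 = 19
  bit 3 = 0: r = r^2 mod 37 = 19^2 = 28
  bit 4 = 1: r = r^2 * 17 mod 37 = 28^2 * 17 = 7*17 = 8
  -> B = 8
s = B^a = 8^28 mod 37  (bits of 28 = 11100)
  bit 0 = 1: r = r^2 * 8 mod 37 = 1^2 * 8 = 1*8 = 8
  bit 1 = 1: r = r^2 * 8 mod 37 = 8^2 * 8 = 27*8 = 31
  bit 2 = 1: r = r^2 * 8 mod 37 = 31^2 * 8 = 36*8 = 29
  bit 3 = 0: r = r^2 mod 37 = 29^2 = 27
  bit 4 = 0: r = r^2 mod 37 = 27^2 = 26
  -> s = B^a = 26

Answer: 26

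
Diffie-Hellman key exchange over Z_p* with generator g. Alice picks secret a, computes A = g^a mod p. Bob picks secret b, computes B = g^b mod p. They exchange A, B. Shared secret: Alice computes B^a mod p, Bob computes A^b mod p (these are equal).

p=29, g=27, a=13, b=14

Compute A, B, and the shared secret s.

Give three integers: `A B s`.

A = 27^13 mod 29  (bits of 13 = 1101)
  bit 0 = 1: r = r^2 * 27 mod 29 = 1^2 * 27 = 1*27 = 27
  bit 1 = 1: r = r^2 * 27 mod 29 = 27^2 * 27 = 4*27 = 21
  bit 2 = 0: r = r^2 mod 29 = 21^2 = 6
  bit 3 = 1: r = r^2 * 27 mod 29 = 6^2 * 27 = 7*27 = 15
  -> A = 15
B = 27^14 mod 29  (bits of 14 = 1110)
  bit 0 = 1: r = r^2 * 27 mod 29 = 1^2 * 27 = 1*27 = 27
  bit 1 = 1: r = r^2 * 27 mod 29 = 27^2 * 27 = 4*27 = 21
  bit 2 = 1: r = r^2 * 27 mod 29 = 21^2 * 27 = 6*27 = 17
  bit 3 = 0: r = r^2 mod 29 = 17^2 = 28
  -> B = 28
s = B^a = 28^13 mod 29  (bits of 13 = 1101)
  bit 0 = 1: r = r^2 * 28 mod 29 = 1^2 * 28 = 1*28 = 28
  bit 1 = 1: r = r^2 * 28 mod 29 = 28^2 * 28 = 1*28 = 28
  bit 2 = 0: r = r^2 mod 29 = 28^2 = 1
  bit 3 = 1: r = r^2 * 28 mod 29 = 1^2 * 28 = 1*28 = 28
  -> s = B^a = 28

Answer: 15 28 28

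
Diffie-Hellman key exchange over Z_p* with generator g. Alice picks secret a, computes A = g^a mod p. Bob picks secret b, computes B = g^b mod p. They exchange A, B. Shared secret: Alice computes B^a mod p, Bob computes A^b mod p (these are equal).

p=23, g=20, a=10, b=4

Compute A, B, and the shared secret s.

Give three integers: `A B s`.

Answer: 8 12 2

Derivation:
A = 20^10 mod 23  (bits of 10 = 1010)
  bit 0 = 1: r = r^2 * 20 mod 23 = 1^2 * 20 = 1*20 = 20
  bit 1 = 0: r = r^2 mod 23 = 20^2 = 9
  bit 2 = 1: r = r^2 * 20 mod 23 = 9^2 * 20 = 12*20 = 10
  bit 3 = 0: r = r^2 mod 23 = 10^2 = 8
  -> A = 8
B = 20^4 mod 23  (bits of 4 = 100)
  bit 0 = 1: r = r^2 * 20 mod 23 = 1^2 * 20 = 1*20 = 20
  bit 1 = 0: r = r^2 mod 23 = 20^2 = 9
  bit 2 = 0: r = r^2 mod 23 = 9^2 = 12
  -> B = 12
s = B^a = 12^10 mod 23  (bits of 10 = 1010)
  bit 0 = 1: r = r^2 * 12 mod 23 = 1^2 * 12 = 1*12 = 12
  bit 1 = 0: r = r^2 mod 23 = 12^2 = 6
  bit 2 = 1: r = r^2 * 12 mod 23 = 6^2 * 12 = 13*12 = 18
  bit 3 = 0: r = r^2 mod 23 = 18^2 = 2
  -> s = B^a = 2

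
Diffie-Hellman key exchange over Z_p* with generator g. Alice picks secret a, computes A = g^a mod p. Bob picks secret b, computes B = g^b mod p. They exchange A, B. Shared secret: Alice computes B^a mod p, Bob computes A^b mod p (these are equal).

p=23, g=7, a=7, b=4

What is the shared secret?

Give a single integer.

A = 7^7 mod 23  (bits of 7 = 111)
  bit 0 = 1: r = r^2 * 7 mod 23 = 1^2 * 7 = 1*7 = 7
  bit 1 = 1: r = r^2 * 7 mod 23 = 7^2 * 7 = 3*7 = 21
  bit 2 = 1: r = r^2 * 7 mod 23 = 21^2 * 7 = 4*7 = 5
  -> A = 5
B = 7^4 mod 23  (bits of 4 = 100)
  bit 0 = 1: r = r^2 * 7 mod 23 = 1^2 * 7 = 1*7 = 7
  bit 1 = 0: r = r^2 mod 23 = 7^2 = 3
  bit 2 = 0: r = r^2 mod 23 = 3^2 = 9
  -> B = 9
s = B^a = 9^7 mod 23  (bits of 7 = 111)
  bit 0 = 1: r = r^2 * 9 mod 23 = 1^2 * 9 = 1*9 = 9
  bit 1 = 1: r = r^2 * 9 mod 23 = 9^2 * 9 = 12*9 = 16
  bit 2 = 1: r = r^2 * 9 mod 23 = 16^2 * 9 = 3*9 = 4
  -> s = B^a = 4

Answer: 4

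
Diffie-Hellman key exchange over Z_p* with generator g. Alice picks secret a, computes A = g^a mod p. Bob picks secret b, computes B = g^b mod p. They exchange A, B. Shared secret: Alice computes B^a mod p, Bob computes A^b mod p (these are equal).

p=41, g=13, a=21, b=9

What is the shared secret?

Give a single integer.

A = 13^21 mod 41  (bits of 21 = 10101)
  bit 0 = 1: r = r^2 * 13 mod 41 = 1^2 * 13 = 1*13 = 13
  bit 1 = 0: r = r^2 mod 41 = 13^2 = 5
  bit 2 = 1: r = r^2 * 13 mod 41 = 5^2 * 13 = 25*13 = 38
  bit 3 = 0: r = r^2 mod 41 = 38^2 = 9
  bit 4 = 1: r = r^2 * 13 mod 41 = 9^2 * 13 = 40*13 = 28
  -> A = 28
B = 13^9 mod 41  (bits of 9 = 1001)
  bit 0 = 1: r = r^2 * 13 mod 41 = 1^2 * 13 = 1*13 = 13
  bit 1 = 0: r = r^2 mod 41 = 13^2 = 5
  bit 2 = 0: r = r^2 mod 41 = 5^2 = 25
  bit 3 = 1: r = r^2 * 13 mod 41 = 25^2 * 13 = 10*13 = 7
  -> B = 7
s = B^a = 7^21 mod 41  (bits of 21 = 10101)
  bit 0 = 1: r = r^2 * 7 mod 41 = 1^2 * 7 = 1*7 = 7
  bit 1 = 0: r = r^2 mod 41 = 7^2 = 8
  bit 2 = 1: r = r^2 * 7 mod 41 = 8^2 * 7 = 23*7 = 38
  bit 3 = 0: r = r^2 mod 41 = 38^2 = 9
  bit 4 = 1: r = r^2 * 7 mod 41 = 9^2 * 7 = 40*7 = 34
  -> s = B^a = 34

Answer: 34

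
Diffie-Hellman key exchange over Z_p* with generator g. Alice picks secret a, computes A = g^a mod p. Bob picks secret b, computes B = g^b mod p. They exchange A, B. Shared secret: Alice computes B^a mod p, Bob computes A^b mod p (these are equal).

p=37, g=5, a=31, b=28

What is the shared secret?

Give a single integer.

Answer: 33

Derivation:
A = 5^31 mod 37  (bits of 31 = 11111)
  bit 0 = 1: r = r^2 * 5 mod 37 = 1^2 * 5 = 1*5 = 5
  bit 1 = 1: r = r^2 * 5 mod 37 = 5^2 * 5 = 25*5 = 14
  bit 2 = 1: r = r^2 * 5 mod 37 = 14^2 * 5 = 11*5 = 18
  bit 3 = 1: r = r^2 * 5 mod 37 = 18^2 * 5 = 28*5 = 29
  bit 4 = 1: r = r^2 * 5 mod 37 = 29^2 * 5 = 27*5 = 24
  -> A = 24
B = 5^28 mod 37  (bits of 28 = 11100)
  bit 0 = 1: r = r^2 * 5 mod 37 = 1^2 * 5 = 1*5 = 5
  bit 1 = 1: r = r^2 * 5 mod 37 = 5^2 * 5 = 25*5 = 14
  bit 2 = 1: r = r^2 * 5 mod 37 = 14^2 * 5 = 11*5 = 18
  bit 3 = 0: r = r^2 mod 37 = 18^2 = 28
  bit 4 = 0: r = r^2 mod 37 = 28^2 = 7
  -> B = 7
s = B^a = 7^31 mod 37  (bits of 31 = 11111)
  bit 0 = 1: r = r^2 * 7 mod 37 = 1^2 * 7 = 1*7 = 7
  bit 1 = 1: r = r^2 * 7 mod 37 = 7^2 * 7 = 12*7 = 10
  bit 2 = 1: r = r^2 * 7 mod 37 = 10^2 * 7 = 26*7 = 34
  bit 3 = 1: r = r^2 * 7 mod 37 = 34^2 * 7 = 9*7 = 26
  bit 4 = 1: r = r^2 * 7 mod 37 = 26^2 * 7 = 10*7 = 33
  -> s = B^a = 33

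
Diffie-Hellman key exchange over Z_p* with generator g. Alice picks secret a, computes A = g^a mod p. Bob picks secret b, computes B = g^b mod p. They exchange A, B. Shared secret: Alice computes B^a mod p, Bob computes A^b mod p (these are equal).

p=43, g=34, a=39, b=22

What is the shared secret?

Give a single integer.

A = 34^39 mod 43  (bits of 39 = 100111)
  bit 0 = 1: r = r^2 * 34 mod 43 = 1^2 * 34 = 1*34 = 34
  bit 1 = 0: r = r^2 mod 43 = 34^2 = 38
  bit 2 = 0: r = r^2 mod 43 = 38^2 = 25
  bit 3 = 1: r = r^2 * 34 mod 43 = 25^2 * 34 = 23*34 = 8
  bit 4 = 1: r = r^2 * 34 mod 43 = 8^2 * 34 = 21*34 = 26
  bit 5 = 1: r = r^2 * 34 mod 43 = 26^2 * 34 = 31*34 = 22
  -> A = 22
B = 34^22 mod 43  (bits of 22 = 10110)
  bit 0 = 1: r = r^2 * 34 mod 43 = 1^2 * 34 = 1*34 = 34
  bit 1 = 0: r = r^2 mod 43 = 34^2 = 38
  bit 2 = 1: r = r^2 * 34 mod 43 = 38^2 * 34 = 25*34 = 33
  bit 3 = 1: r = r^2 * 34 mod 43 = 33^2 * 34 = 14*34 = 3
  bit 4 = 0: r = r^2 mod 43 = 3^2 = 9
  -> B = 9
s = B^a = 9^39 mod 43  (bits of 39 = 100111)
  bit 0 = 1: r = r^2 * 9 mod 43 = 1^2 * 9 = 1*9 = 9
  bit 1 = 0: r = r^2 mod 43 = 9^2 = 38
  bit 2 = 0: r = r^2 mod 43 = 38^2 = 25
  bit 3 = 1: r = r^2 * 9 mod 43 = 25^2 * 9 = 23*9 = 35
  bit 4 = 1: r = r^2 * 9 mod 43 = 35^2 * 9 = 21*9 = 17
  bit 5 = 1: r = r^2 * 9 mod 43 = 17^2 * 9 = 31*9 = 21
  -> s = B^a = 21

Answer: 21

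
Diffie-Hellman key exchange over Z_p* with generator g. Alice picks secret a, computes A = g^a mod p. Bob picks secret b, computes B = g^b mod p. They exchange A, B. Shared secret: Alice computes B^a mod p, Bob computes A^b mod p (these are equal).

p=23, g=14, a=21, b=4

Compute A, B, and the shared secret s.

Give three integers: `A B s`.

Answer: 5 6 4

Derivation:
A = 14^21 mod 23  (bits of 21 = 10101)
  bit 0 = 1: r = r^2 * 14 mod 23 = 1^2 * 14 = 1*14 = 14
  bit 1 = 0: r = r^2 mod 23 = 14^2 = 12
  bit 2 = 1: r = r^2 * 14 mod 23 = 12^2 * 14 = 6*14 = 15
  bit 3 = 0: r = r^2 mod 23 = 15^2 = 18
  bit 4 = 1: r = r^2 * 14 mod 23 = 18^2 * 14 = 2*14 = 5
  -> A = 5
B = 14^4 mod 23  (bits of 4 = 100)
  bit 0 = 1: r = r^2 * 14 mod 23 = 1^2 * 14 = 1*14 = 14
  bit 1 = 0: r = r^2 mod 23 = 14^2 = 12
  bit 2 = 0: r = r^2 mod 23 = 12^2 = 6
  -> B = 6
s = B^a = 6^21 mod 23  (bits of 21 = 10101)
  bit 0 = 1: r = r^2 * 6 mod 23 = 1^2 * 6 = 1*6 = 6
  bit 1 = 0: r = r^2 mod 23 = 6^2 = 13
  bit 2 = 1: r = r^2 * 6 mod 23 = 13^2 * 6 = 8*6 = 2
  bit 3 = 0: r = r^2 mod 23 = 2^2 = 4
  bit 4 = 1: r = r^2 * 6 mod 23 = 4^2 * 6 = 16*6 = 4
  -> s = B^a = 4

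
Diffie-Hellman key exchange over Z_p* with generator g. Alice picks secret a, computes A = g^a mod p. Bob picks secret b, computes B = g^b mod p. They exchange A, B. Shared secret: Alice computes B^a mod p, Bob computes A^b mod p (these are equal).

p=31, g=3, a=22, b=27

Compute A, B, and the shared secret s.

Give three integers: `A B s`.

A = 3^22 mod 31  (bits of 22 = 10110)
  bit 0 = 1: r = r^2 * 3 mod 31 = 1^2 * 3 = 1*3 = 3
  bit 1 = 0: r = r^2 mod 31 = 3^2 = 9
  bit 2 = 1: r = r^2 * 3 mod 31 = 9^2 * 3 = 19*3 = 26
  bit 3 = 1: r = r^2 * 3 mod 31 = 26^2 * 3 = 25*3 = 13
  bit 4 = 0: r = r^2 mod 31 = 13^2 = 14
  -> A = 14
B = 3^27 mod 31  (bits of 27 = 11011)
  bit 0 = 1: r = r^2 * 3 mod 31 = 1^2 * 3 = 1*3 = 3
  bit 1 = 1: r = r^2 * 3 mod 31 = 3^2 * 3 = 9*3 = 27
  bit 2 = 0: r = r^2 mod 31 = 27^2 = 16
  bit 3 = 1: r = r^2 * 3 mod 31 = 16^2 * 3 = 8*3 = 24
  bit 4 = 1: r = r^2 * 3 mod 31 = 24^2 * 3 = 18*3 = 23
  -> B = 23
s = B^a = 23^22 mod 31  (bits of 22 = 10110)
  bit 0 = 1: r = r^2 * 23 mod 31 = 1^2 * 23 = 1*23 = 23
  bit 1 = 0: r = r^2 mod 31 = 23^2 = 2
  bit 2 = 1: r = r^2 * 23 mod 31 = 2^2 * 23 = 4*23 = 30
  bit 3 = 1: r = r^2 * 23 mod 31 = 30^2 * 23 = 1*23 = 23
  bit 4 = 0: r = r^2 mod 31 = 23^2 = 2
  -> s = B^a = 2

Answer: 14 23 2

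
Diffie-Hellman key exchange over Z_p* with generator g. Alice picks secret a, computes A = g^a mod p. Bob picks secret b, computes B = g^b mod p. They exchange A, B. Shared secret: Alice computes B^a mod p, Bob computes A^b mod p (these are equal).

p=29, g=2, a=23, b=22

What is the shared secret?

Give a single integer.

Answer: 4

Derivation:
A = 2^23 mod 29  (bits of 23 = 10111)
  bit 0 = 1: r = r^2 * 2 mod 29 = 1^2 * 2 = 1*2 = 2
  bit 1 = 0: r = r^2 mod 29 = 2^2 = 4
  bit 2 = 1: r = r^2 * 2 mod 29 = 4^2 * 2 = 16*2 = 3
  bit 3 = 1: r = r^2 * 2 mod 29 = 3^2 * 2 = 9*2 = 18
  bit 4 = 1: r = r^2 * 2 mod 29 = 18^2 * 2 = 5*2 = 10
  -> A = 10
B = 2^22 mod 29  (bits of 22 = 10110)
  bit 0 = 1: r = r^2 * 2 mod 29 = 1^2 * 2 = 1*2 = 2
  bit 1 = 0: r = r^2 mod 29 = 2^2 = 4
  bit 2 = 1: r = r^2 * 2 mod 29 = 4^2 * 2 = 16*2 = 3
  bit 3 = 1: r = r^2 * 2 mod 29 = 3^2 * 2 = 9*2 = 18
  bit 4 = 0: r = r^2 mod 29 = 18^2 = 5
  -> B = 5
s = B^a = 5^23 mod 29  (bits of 23 = 10111)
  bit 0 = 1: r = r^2 * 5 mod 29 = 1^2 * 5 = 1*5 = 5
  bit 1 = 0: r = r^2 mod 29 = 5^2 = 25
  bit 2 = 1: r = r^2 * 5 mod 29 = 25^2 * 5 = 16*5 = 22
  bit 3 = 1: r = r^2 * 5 mod 29 = 22^2 * 5 = 20*5 = 13
  bit 4 = 1: r = r^2 * 5 mod 29 = 13^2 * 5 = 24*5 = 4
  -> s = B^a = 4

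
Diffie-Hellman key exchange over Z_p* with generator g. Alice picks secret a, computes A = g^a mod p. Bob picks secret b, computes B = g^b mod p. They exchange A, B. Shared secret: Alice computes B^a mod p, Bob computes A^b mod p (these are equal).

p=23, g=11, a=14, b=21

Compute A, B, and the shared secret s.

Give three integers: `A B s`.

Answer: 3 21 8

Derivation:
A = 11^14 mod 23  (bits of 14 = 1110)
  bit 0 = 1: r = r^2 * 11 mod 23 = 1^2 * 11 = 1*11 = 11
  bit 1 = 1: r = r^2 * 11 mod 23 = 11^2 * 11 = 6*11 = 20
  bit 2 = 1: r = r^2 * 11 mod 23 = 20^2 * 11 = 9*11 = 7
  bit 3 = 0: r = r^2 mod 23 = 7^2 = 3
  -> A = 3
B = 11^21 mod 23  (bits of 21 = 10101)
  bit 0 = 1: r = r^2 * 11 mod 23 = 1^2 * 11 = 1*11 = 11
  bit 1 = 0: r = r^2 mod 23 = 11^2 = 6
  bit 2 = 1: r = r^2 * 11 mod 23 = 6^2 * 11 = 13*11 = 5
  bit 3 = 0: r = r^2 mod 23 = 5^2 = 2
  bit 4 = 1: r = r^2 * 11 mod 23 = 2^2 * 11 = 4*11 = 21
  -> B = 21
s = B^a = 21^14 mod 23  (bits of 14 = 1110)
  bit 0 = 1: r = r^2 * 21 mod 23 = 1^2 * 21 = 1*21 = 21
  bit 1 = 1: r = r^2 * 21 mod 23 = 21^2 * 21 = 4*21 = 15
  bit 2 = 1: r = r^2 * 21 mod 23 = 15^2 * 21 = 18*21 = 10
  bit 3 = 0: r = r^2 mod 23 = 10^2 = 8
  -> s = B^a = 8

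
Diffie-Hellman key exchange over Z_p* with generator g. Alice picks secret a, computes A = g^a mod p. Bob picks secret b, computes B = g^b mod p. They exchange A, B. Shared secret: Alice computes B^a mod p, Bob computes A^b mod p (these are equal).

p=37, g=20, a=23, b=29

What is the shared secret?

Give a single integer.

A = 20^23 mod 37  (bits of 23 = 10111)
  bit 0 = 1: r = r^2 * 20 mod 37 = 1^2 * 20 = 1*20 = 20
  bit 1 = 0: r = r^2 mod 37 = 20^2 = 30
  bit 2 = 1: r = r^2 * 20 mod 37 = 30^2 * 20 = 12*20 = 18
  bit 3 = 1: r = r^2 * 20 mod 37 = 18^2 * 20 = 28*20 = 5
  bit 4 = 1: r = r^2 * 20 mod 37 = 5^2 * 20 = 25*20 = 19
  -> A = 19
B = 20^29 mod 37  (bits of 29 = 11101)
  bit 0 = 1: r = r^2 * 20 mod 37 = 1^2 * 20 = 1*20 = 20
  bit 1 = 1: r = r^2 * 20 mod 37 = 20^2 * 20 = 30*20 = 8
  bit 2 = 1: r = r^2 * 20 mod 37 = 8^2 * 20 = 27*20 = 22
  bit 3 = 0: r = r^2 mod 37 = 22^2 = 3
  bit 4 = 1: r = r^2 * 20 mod 37 = 3^2 * 20 = 9*20 = 32
  -> B = 32
s = B^a = 32^23 mod 37  (bits of 23 = 10111)
  bit 0 = 1: r = r^2 * 32 mod 37 = 1^2 * 32 = 1*32 = 32
  bit 1 = 0: r = r^2 mod 37 = 32^2 = 25
  bit 2 = 1: r = r^2 * 32 mod 37 = 25^2 * 32 = 33*32 = 20
  bit 3 = 1: r = r^2 * 32 mod 37 = 20^2 * 32 = 30*32 = 35
  bit 4 = 1: r = r^2 * 32 mod 37 = 35^2 * 32 = 4*32 = 17
  -> s = B^a = 17

Answer: 17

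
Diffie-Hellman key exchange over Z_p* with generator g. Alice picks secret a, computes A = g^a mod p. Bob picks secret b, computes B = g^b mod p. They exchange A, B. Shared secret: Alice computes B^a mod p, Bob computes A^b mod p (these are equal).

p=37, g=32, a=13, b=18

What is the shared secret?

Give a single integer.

Answer: 36

Derivation:
A = 32^13 mod 37  (bits of 13 = 1101)
  bit 0 = 1: r = r^2 * 32 mod 37 = 1^2 * 32 = 1*32 = 32
  bit 1 = 1: r = r^2 * 32 mod 37 = 32^2 * 32 = 25*32 = 23
  bit 2 = 0: r = r^2 mod 37 = 23^2 = 11
  bit 3 = 1: r = r^2 * 32 mod 37 = 11^2 * 32 = 10*32 = 24
  -> A = 24
B = 32^18 mod 37  (bits of 18 = 10010)
  bit 0 = 1: r = r^2 * 32 mod 37 = 1^2 * 32 = 1*32 = 32
  bit 1 = 0: r = r^2 mod 37 = 32^2 = 25
  bit 2 = 0: r = r^2 mod 37 = 25^2 = 33
  bit 3 = 1: r = r^2 * 32 mod 37 = 33^2 * 32 = 16*32 = 31
  bit 4 = 0: r = r^2 mod 37 = 31^2 = 36
  -> B = 36
s = B^a = 36^13 mod 37  (bits of 13 = 1101)
  bit 0 = 1: r = r^2 * 36 mod 37 = 1^2 * 36 = 1*36 = 36
  bit 1 = 1: r = r^2 * 36 mod 37 = 36^2 * 36 = 1*36 = 36
  bit 2 = 0: r = r^2 mod 37 = 36^2 = 1
  bit 3 = 1: r = r^2 * 36 mod 37 = 1^2 * 36 = 1*36 = 36
  -> s = B^a = 36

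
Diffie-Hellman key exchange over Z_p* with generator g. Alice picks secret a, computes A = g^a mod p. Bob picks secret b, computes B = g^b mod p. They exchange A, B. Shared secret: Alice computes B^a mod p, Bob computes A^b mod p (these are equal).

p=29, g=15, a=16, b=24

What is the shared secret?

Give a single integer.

A = 15^16 mod 29  (bits of 16 = 10000)
  bit 0 = 1: r = r^2 * 15 mod 29 = 1^2 * 15 = 1*15 = 15
  bit 1 = 0: r = r^2 mod 29 = 15^2 = 22
  bit 2 = 0: r = r^2 mod 29 = 22^2 = 20
  bit 3 = 0: r = r^2 mod 29 = 20^2 = 23
  bit 4 = 0: r = r^2 mod 29 = 23^2 = 7
  -> A = 7
B = 15^24 mod 29  (bits of 24 = 11000)
  bit 0 = 1: r = r^2 * 15 mod 29 = 1^2 * 15 = 1*15 = 15
  bit 1 = 1: r = r^2 * 15 mod 29 = 15^2 * 15 = 22*15 = 11
  bit 2 = 0: r = r^2 mod 29 = 11^2 = 5
  bit 3 = 0: r = r^2 mod 29 = 5^2 = 25
  bit 4 = 0: r = r^2 mod 29 = 25^2 = 16
  -> B = 16
s = B^a = 16^16 mod 29  (bits of 16 = 10000)
  bit 0 = 1: r = r^2 * 16 mod 29 = 1^2 * 16 = 1*16 = 16
  bit 1 = 0: r = r^2 mod 29 = 16^2 = 24
  bit 2 = 0: r = r^2 mod 29 = 24^2 = 25
  bit 3 = 0: r = r^2 mod 29 = 25^2 = 16
  bit 4 = 0: r = r^2 mod 29 = 16^2 = 24
  -> s = B^a = 24

Answer: 24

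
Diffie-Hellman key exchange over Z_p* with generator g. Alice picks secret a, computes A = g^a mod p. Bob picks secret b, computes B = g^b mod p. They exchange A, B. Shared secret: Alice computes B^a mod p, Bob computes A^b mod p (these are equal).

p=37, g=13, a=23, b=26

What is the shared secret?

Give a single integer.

A = 13^23 mod 37  (bits of 23 = 10111)
  bit 0 = 1: r = r^2 * 13 mod 37 = 1^2 * 13 = 1*13 = 13
  bit 1 = 0: r = r^2 mod 37 = 13^2 = 21
  bit 2 = 1: r = r^2 * 13 mod 37 = 21^2 * 13 = 34*13 = 35
  bit 3 = 1: r = r^2 * 13 mod 37 = 35^2 * 13 = 4*13 = 15
  bit 4 = 1: r = r^2 * 13 mod 37 = 15^2 * 13 = 3*13 = 2
  -> A = 2
B = 13^26 mod 37  (bits of 26 = 11010)
  bit 0 = 1: r = r^2 * 13 mod 37 = 1^2 * 13 = 1*13 = 13
  bit 1 = 1: r = r^2 * 13 mod 37 = 13^2 * 13 = 21*13 = 14
  bit 2 = 0: r = r^2 mod 37 = 14^2 = 11
  bit 3 = 1: r = r^2 * 13 mod 37 = 11^2 * 13 = 10*13 = 19
  bit 4 = 0: r = r^2 mod 37 = 19^2 = 28
  -> B = 28
s = B^a = 28^23 mod 37  (bits of 23 = 10111)
  bit 0 = 1: r = r^2 * 28 mod 37 = 1^2 * 28 = 1*28 = 28
  bit 1 = 0: r = r^2 mod 37 = 28^2 = 7
  bit 2 = 1: r = r^2 * 28 mod 37 = 7^2 * 28 = 12*28 = 3
  bit 3 = 1: r = r^2 * 28 mod 37 = 3^2 * 28 = 9*28 = 30
  bit 4 = 1: r = r^2 * 28 mod 37 = 30^2 * 28 = 12*28 = 3
  -> s = B^a = 3

Answer: 3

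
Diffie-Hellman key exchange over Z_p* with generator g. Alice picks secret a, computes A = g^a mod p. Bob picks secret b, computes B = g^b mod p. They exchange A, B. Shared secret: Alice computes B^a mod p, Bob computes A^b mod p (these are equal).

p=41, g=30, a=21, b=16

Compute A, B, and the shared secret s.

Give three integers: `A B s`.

Answer: 11 10 10

Derivation:
A = 30^21 mod 41  (bits of 21 = 10101)
  bit 0 = 1: r = r^2 * 30 mod 41 = 1^2 * 30 = 1*30 = 30
  bit 1 = 0: r = r^2 mod 41 = 30^2 = 39
  bit 2 = 1: r = r^2 * 30 mod 41 = 39^2 * 30 = 4*30 = 38
  bit 3 = 0: r = r^2 mod 41 = 38^2 = 9
  bit 4 = 1: r = r^2 * 30 mod 41 = 9^2 * 30 = 40*30 = 11
  -> A = 11
B = 30^16 mod 41  (bits of 16 = 10000)
  bit 0 = 1: r = r^2 * 30 mod 41 = 1^2 * 30 = 1*30 = 30
  bit 1 = 0: r = r^2 mod 41 = 30^2 = 39
  bit 2 = 0: r = r^2 mod 41 = 39^2 = 4
  bit 3 = 0: r = r^2 mod 41 = 4^2 = 16
  bit 4 = 0: r = r^2 mod 41 = 16^2 = 10
  -> B = 10
s = B^a = 10^21 mod 41  (bits of 21 = 10101)
  bit 0 = 1: r = r^2 * 10 mod 41 = 1^2 * 10 = 1*10 = 10
  bit 1 = 0: r = r^2 mod 41 = 10^2 = 18
  bit 2 = 1: r = r^2 * 10 mod 41 = 18^2 * 10 = 37*10 = 1
  bit 3 = 0: r = r^2 mod 41 = 1^2 = 1
  bit 4 = 1: r = r^2 * 10 mod 41 = 1^2 * 10 = 1*10 = 10
  -> s = B^a = 10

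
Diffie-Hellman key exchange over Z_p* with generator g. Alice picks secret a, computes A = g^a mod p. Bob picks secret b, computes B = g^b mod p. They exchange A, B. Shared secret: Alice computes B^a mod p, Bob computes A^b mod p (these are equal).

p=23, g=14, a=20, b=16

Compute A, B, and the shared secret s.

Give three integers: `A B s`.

A = 14^20 mod 23  (bits of 20 = 10100)
  bit 0 = 1: r = r^2 * 14 mod 23 = 1^2 * 14 = 1*14 = 14
  bit 1 = 0: r = r^2 mod 23 = 14^2 = 12
  bit 2 = 1: r = r^2 * 14 mod 23 = 12^2 * 14 = 6*14 = 15
  bit 3 = 0: r = r^2 mod 23 = 15^2 = 18
  bit 4 = 0: r = r^2 mod 23 = 18^2 = 2
  -> A = 2
B = 14^16 mod 23  (bits of 16 = 10000)
  bit 0 = 1: r = r^2 * 14 mod 23 = 1^2 * 14 = 1*14 = 14
  bit 1 = 0: r = r^2 mod 23 = 14^2 = 12
  bit 2 = 0: r = r^2 mod 23 = 12^2 = 6
  bit 3 = 0: r = r^2 mod 23 = 6^2 = 13
  bit 4 = 0: r = r^2 mod 23 = 13^2 = 8
  -> B = 8
s = B^a = 8^20 mod 23  (bits of 20 = 10100)
  bit 0 = 1: r = r^2 * 8 mod 23 = 1^2 * 8 = 1*8 = 8
  bit 1 = 0: r = r^2 mod 23 = 8^2 = 18
  bit 2 = 1: r = r^2 * 8 mod 23 = 18^2 * 8 = 2*8 = 16
  bit 3 = 0: r = r^2 mod 23 = 16^2 = 3
  bit 4 = 0: r = r^2 mod 23 = 3^2 = 9
  -> s = B^a = 9

Answer: 2 8 9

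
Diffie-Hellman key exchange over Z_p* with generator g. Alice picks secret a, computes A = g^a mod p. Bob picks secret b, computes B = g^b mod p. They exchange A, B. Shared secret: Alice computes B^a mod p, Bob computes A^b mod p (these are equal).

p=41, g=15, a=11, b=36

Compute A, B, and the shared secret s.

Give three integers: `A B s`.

Answer: 29 4 4

Derivation:
A = 15^11 mod 41  (bits of 11 = 1011)
  bit 0 = 1: r = r^2 * 15 mod 41 = 1^2 * 15 = 1*15 = 15
  bit 1 = 0: r = r^2 mod 41 = 15^2 = 20
  bit 2 = 1: r = r^2 * 15 mod 41 = 20^2 * 15 = 31*15 = 14
  bit 3 = 1: r = r^2 * 15 mod 41 = 14^2 * 15 = 32*15 = 29
  -> A = 29
B = 15^36 mod 41  (bits of 36 = 100100)
  bit 0 = 1: r = r^2 * 15 mod 41 = 1^2 * 15 = 1*15 = 15
  bit 1 = 0: r = r^2 mod 41 = 15^2 = 20
  bit 2 = 0: r = r^2 mod 41 = 20^2 = 31
  bit 3 = 1: r = r^2 * 15 mod 41 = 31^2 * 15 = 18*15 = 24
  bit 4 = 0: r = r^2 mod 41 = 24^2 = 2
  bit 5 = 0: r = r^2 mod 41 = 2^2 = 4
  -> B = 4
s = B^a = 4^11 mod 41  (bits of 11 = 1011)
  bit 0 = 1: r = r^2 * 4 mod 41 = 1^2 * 4 = 1*4 = 4
  bit 1 = 0: r = r^2 mod 41 = 4^2 = 16
  bit 2 = 1: r = r^2 * 4 mod 41 = 16^2 * 4 = 10*4 = 40
  bit 3 = 1: r = r^2 * 4 mod 41 = 40^2 * 4 = 1*4 = 4
  -> s = B^a = 4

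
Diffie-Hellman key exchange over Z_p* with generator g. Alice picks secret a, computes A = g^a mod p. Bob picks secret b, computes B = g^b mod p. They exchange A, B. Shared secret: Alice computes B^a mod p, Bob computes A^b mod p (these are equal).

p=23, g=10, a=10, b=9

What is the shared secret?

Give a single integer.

Answer: 8

Derivation:
A = 10^10 mod 23  (bits of 10 = 1010)
  bit 0 = 1: r = r^2 * 10 mod 23 = 1^2 * 10 = 1*10 = 10
  bit 1 = 0: r = r^2 mod 23 = 10^2 = 8
  bit 2 = 1: r = r^2 * 10 mod 23 = 8^2 * 10 = 18*10 = 19
  bit 3 = 0: r = r^2 mod 23 = 19^2 = 16
  -> A = 16
B = 10^9 mod 23  (bits of 9 = 1001)
  bit 0 = 1: r = r^2 * 10 mod 23 = 1^2 * 10 = 1*10 = 10
  bit 1 = 0: r = r^2 mod 23 = 10^2 = 8
  bit 2 = 0: r = r^2 mod 23 = 8^2 = 18
  bit 3 = 1: r = r^2 * 10 mod 23 = 18^2 * 10 = 2*10 = 20
  -> B = 20
s = B^a = 20^10 mod 23  (bits of 10 = 1010)
  bit 0 = 1: r = r^2 * 20 mod 23 = 1^2 * 20 = 1*20 = 20
  bit 1 = 0: r = r^2 mod 23 = 20^2 = 9
  bit 2 = 1: r = r^2 * 20 mod 23 = 9^2 * 20 = 12*20 = 10
  bit 3 = 0: r = r^2 mod 23 = 10^2 = 8
  -> s = B^a = 8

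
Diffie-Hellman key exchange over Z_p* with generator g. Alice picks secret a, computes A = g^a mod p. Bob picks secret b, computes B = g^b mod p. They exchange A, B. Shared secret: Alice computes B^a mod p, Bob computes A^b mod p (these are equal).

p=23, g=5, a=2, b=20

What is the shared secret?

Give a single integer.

Answer: 6

Derivation:
A = 5^2 mod 23  (bits of 2 = 10)
  bit 0 = 1: r = r^2 * 5 mod 23 = 1^2 * 5 = 1*5 = 5
  bit 1 = 0: r = r^2 mod 23 = 5^2 = 2
  -> A = 2
B = 5^20 mod 23  (bits of 20 = 10100)
  bit 0 = 1: r = r^2 * 5 mod 23 = 1^2 * 5 = 1*5 = 5
  bit 1 = 0: r = r^2 mod 23 = 5^2 = 2
  bit 2 = 1: r = r^2 * 5 mod 23 = 2^2 * 5 = 4*5 = 20
  bit 3 = 0: r = r^2 mod 23 = 20^2 = 9
  bit 4 = 0: r = r^2 mod 23 = 9^2 = 12
  -> B = 12
s = B^a = 12^2 mod 23  (bits of 2 = 10)
  bit 0 = 1: r = r^2 * 12 mod 23 = 1^2 * 12 = 1*12 = 12
  bit 1 = 0: r = r^2 mod 23 = 12^2 = 6
  -> s = B^a = 6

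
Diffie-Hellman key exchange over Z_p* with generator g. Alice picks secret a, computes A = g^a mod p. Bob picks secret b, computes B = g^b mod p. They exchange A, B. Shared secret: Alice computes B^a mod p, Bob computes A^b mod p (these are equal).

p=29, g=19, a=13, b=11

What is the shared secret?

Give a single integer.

Answer: 15

Derivation:
A = 19^13 mod 29  (bits of 13 = 1101)
  bit 0 = 1: r = r^2 * 19 mod 29 = 1^2 * 19 = 1*19 = 19
  bit 1 = 1: r = r^2 * 19 mod 29 = 19^2 * 19 = 13*19 = 15
  bit 2 = 0: r = r^2 mod 29 = 15^2 = 22
  bit 3 = 1: r = r^2 * 19 mod 29 = 22^2 * 19 = 20*19 = 3
  -> A = 3
B = 19^11 mod 29  (bits of 11 = 1011)
  bit 0 = 1: r = r^2 * 19 mod 29 = 1^2 * 19 = 1*19 = 19
  bit 1 = 0: r = r^2 mod 29 = 19^2 = 13
  bit 2 = 1: r = r^2 * 19 mod 29 = 13^2 * 19 = 24*19 = 21
  bit 3 = 1: r = r^2 * 19 mod 29 = 21^2 * 19 = 6*19 = 27
  -> B = 27
s = B^a = 27^13 mod 29  (bits of 13 = 1101)
  bit 0 = 1: r = r^2 * 27 mod 29 = 1^2 * 27 = 1*27 = 27
  bit 1 = 1: r = r^2 * 27 mod 29 = 27^2 * 27 = 4*27 = 21
  bit 2 = 0: r = r^2 mod 29 = 21^2 = 6
  bit 3 = 1: r = r^2 * 27 mod 29 = 6^2 * 27 = 7*27 = 15
  -> s = B^a = 15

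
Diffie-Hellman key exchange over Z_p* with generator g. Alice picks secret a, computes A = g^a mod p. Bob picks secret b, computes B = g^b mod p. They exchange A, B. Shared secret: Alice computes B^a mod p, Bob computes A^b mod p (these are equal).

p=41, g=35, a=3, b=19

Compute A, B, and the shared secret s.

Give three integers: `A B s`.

Answer: 30 7 15

Derivation:
A = 35^3 mod 41  (bits of 3 = 11)
  bit 0 = 1: r = r^2 * 35 mod 41 = 1^2 * 35 = 1*35 = 35
  bit 1 = 1: r = r^2 * 35 mod 41 = 35^2 * 35 = 36*35 = 30
  -> A = 30
B = 35^19 mod 41  (bits of 19 = 10011)
  bit 0 = 1: r = r^2 * 35 mod 41 = 1^2 * 35 = 1*35 = 35
  bit 1 = 0: r = r^2 mod 41 = 35^2 = 36
  bit 2 = 0: r = r^2 mod 41 = 36^2 = 25
  bit 3 = 1: r = r^2 * 35 mod 41 = 25^2 * 35 = 10*35 = 22
  bit 4 = 1: r = r^2 * 35 mod 41 = 22^2 * 35 = 33*35 = 7
  -> B = 7
s = B^a = 7^3 mod 41  (bits of 3 = 11)
  bit 0 = 1: r = r^2 * 7 mod 41 = 1^2 * 7 = 1*7 = 7
  bit 1 = 1: r = r^2 * 7 mod 41 = 7^2 * 7 = 8*7 = 15
  -> s = B^a = 15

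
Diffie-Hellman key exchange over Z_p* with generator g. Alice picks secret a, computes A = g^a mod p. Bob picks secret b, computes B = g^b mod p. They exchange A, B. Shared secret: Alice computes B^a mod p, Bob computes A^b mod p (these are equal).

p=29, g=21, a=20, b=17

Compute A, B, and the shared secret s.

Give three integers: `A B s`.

A = 21^20 mod 29  (bits of 20 = 10100)
  bit 0 = 1: r = r^2 * 21 mod 29 = 1^2 * 21 = 1*21 = 21
  bit 1 = 0: r = r^2 mod 29 = 21^2 = 6
  bit 2 = 1: r = r^2 * 21 mod 29 = 6^2 * 21 = 7*21 = 2
  bit 3 = 0: r = r^2 mod 29 = 2^2 = 4
  bit 4 = 0: r = r^2 mod 29 = 4^2 = 16
  -> A = 16
B = 21^17 mod 29  (bits of 17 = 10001)
  bit 0 = 1: r = r^2 * 21 mod 29 = 1^2 * 21 = 1*21 = 21
  bit 1 = 0: r = r^2 mod 29 = 21^2 = 6
  bit 2 = 0: r = r^2 mod 29 = 6^2 = 7
  bit 3 = 0: r = r^2 mod 29 = 7^2 = 20
  bit 4 = 1: r = r^2 * 21 mod 29 = 20^2 * 21 = 23*21 = 19
  -> B = 19
s = B^a = 19^20 mod 29  (bits of 20 = 10100)
  bit 0 = 1: r = r^2 * 19 mod 29 = 1^2 * 19 = 1*19 = 19
  bit 1 = 0: r = r^2 mod 29 = 19^2 = 13
  bit 2 = 1: r = r^2 * 19 mod 29 = 13^2 * 19 = 24*19 = 21
  bit 3 = 0: r = r^2 mod 29 = 21^2 = 6
  bit 4 = 0: r = r^2 mod 29 = 6^2 = 7
  -> s = B^a = 7

Answer: 16 19 7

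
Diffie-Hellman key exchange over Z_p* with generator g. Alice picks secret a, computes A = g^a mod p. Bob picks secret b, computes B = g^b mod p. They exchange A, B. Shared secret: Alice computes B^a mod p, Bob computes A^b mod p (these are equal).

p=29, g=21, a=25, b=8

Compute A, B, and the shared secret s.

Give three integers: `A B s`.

A = 21^25 mod 29  (bits of 25 = 11001)
  bit 0 = 1: r = r^2 * 21 mod 29 = 1^2 * 21 = 1*21 = 21
  bit 1 = 1: r = r^2 * 21 mod 29 = 21^2 * 21 = 6*21 = 10
  bit 2 = 0: r = r^2 mod 29 = 10^2 = 13
  bit 3 = 0: r = r^2 mod 29 = 13^2 = 24
  bit 4 = 1: r = r^2 * 21 mod 29 = 24^2 * 21 = 25*21 = 3
  -> A = 3
B = 21^8 mod 29  (bits of 8 = 1000)
  bit 0 = 1: r = r^2 * 21 mod 29 = 1^2 * 21 = 1*21 = 21
  bit 1 = 0: r = r^2 mod 29 = 21^2 = 6
  bit 2 = 0: r = r^2 mod 29 = 6^2 = 7
  bit 3 = 0: r = r^2 mod 29 = 7^2 = 20
  -> B = 20
s = B^a = 20^25 mod 29  (bits of 25 = 11001)
  bit 0 = 1: r = r^2 * 20 mod 29 = 1^2 * 20 = 1*20 = 20
  bit 1 = 1: r = r^2 * 20 mod 29 = 20^2 * 20 = 23*20 = 25
  bit 2 = 0: r = r^2 mod 29 = 25^2 = 16
  bit 3 = 0: r = r^2 mod 29 = 16^2 = 24
  bit 4 = 1: r = r^2 * 20 mod 29 = 24^2 * 20 = 25*20 = 7
  -> s = B^a = 7

Answer: 3 20 7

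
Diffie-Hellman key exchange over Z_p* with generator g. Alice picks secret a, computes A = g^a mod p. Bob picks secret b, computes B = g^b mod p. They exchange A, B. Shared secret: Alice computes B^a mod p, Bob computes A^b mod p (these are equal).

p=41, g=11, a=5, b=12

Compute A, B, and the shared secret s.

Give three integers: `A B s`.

A = 11^5 mod 41  (bits of 5 = 101)
  bit 0 = 1: r = r^2 * 11 mod 41 = 1^2 * 11 = 1*11 = 11
  bit 1 = 0: r = r^2 mod 41 = 11^2 = 39
  bit 2 = 1: r = r^2 * 11 mod 41 = 39^2 * 11 = 4*11 = 3
  -> A = 3
B = 11^12 mod 41  (bits of 12 = 1100)
  bit 0 = 1: r = r^2 * 11 mod 41 = 1^2 * 11 = 1*11 = 11
  bit 1 = 1: r = r^2 * 11 mod 41 = 11^2 * 11 = 39*11 = 19
  bit 2 = 0: r = r^2 mod 41 = 19^2 = 33
  bit 3 = 0: r = r^2 mod 41 = 33^2 = 23
  -> B = 23
s = B^a = 23^5 mod 41  (bits of 5 = 101)
  bit 0 = 1: r = r^2 * 23 mod 41 = 1^2 * 23 = 1*23 = 23
  bit 1 = 0: r = r^2 mod 41 = 23^2 = 37
  bit 2 = 1: r = r^2 * 23 mod 41 = 37^2 * 23 = 16*23 = 40
  -> s = B^a = 40

Answer: 3 23 40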